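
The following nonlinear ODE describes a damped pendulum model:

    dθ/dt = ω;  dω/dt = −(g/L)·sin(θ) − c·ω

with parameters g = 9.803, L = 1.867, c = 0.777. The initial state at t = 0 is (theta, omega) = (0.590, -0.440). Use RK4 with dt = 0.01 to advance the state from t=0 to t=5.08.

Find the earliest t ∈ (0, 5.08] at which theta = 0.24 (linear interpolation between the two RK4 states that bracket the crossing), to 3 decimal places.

t=0.000: state=(0.590, -0.440)
step 1 (dt=0.01): k1=(-0.440, -2.579), k2=(-0.453, -2.560), k3=(-0.453, -2.560), k4=(-0.466, -2.540); state += dt/6·(k1+2k2+2k3+k4)
t=0.010: state=(0.585, -0.466)
t=0.020: state=(0.581, -0.491)
t=0.030: state=(0.576, -0.516)
continuing one RK4 step at a time; state shown every 20 steps (Δt=0.2):
t=0.200: state=(0.456, -0.867)
t=0.400: state=(0.257, -1.082)
t=0.410: state=(0.247, -1.087)
next step: t=0.420: state=(0.236, -1.091) — theta has crossed 0.24
linear interpolation between t=0.410 (0.24664) and t=0.420 (0.23576) → t≈0.416

t = 0.416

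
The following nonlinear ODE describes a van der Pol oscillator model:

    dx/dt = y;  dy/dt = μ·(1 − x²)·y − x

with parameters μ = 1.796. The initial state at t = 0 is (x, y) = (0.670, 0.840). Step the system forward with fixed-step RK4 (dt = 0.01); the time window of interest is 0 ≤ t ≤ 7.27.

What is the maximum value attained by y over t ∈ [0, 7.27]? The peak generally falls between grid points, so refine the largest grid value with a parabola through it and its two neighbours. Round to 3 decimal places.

max y = 3.571

t=0.000: state=(0.670, 0.840)
step 1 (dt=0.01): k1=(0.840, 0.161), k2=(0.841, 0.149), k3=(0.841, 0.149), k4=(0.841, 0.137); state += dt/6·(k1+2k2+2k3+k4)
t=0.010: state=(0.678, 0.841)
t=0.020: state=(0.687, 0.843)
t=0.030: state=(0.695, 0.844)
continuing one RK4 step at a time; state shown every 25 steps (Δt=0.25):
t=0.250: state=(0.878, 0.795)
t=0.500: state=(1.052, 0.573)
t=0.750: state=(1.156, 0.254)
t=1.000: state=(1.180, -0.055)
t=1.250: state=(1.133, -0.317)
t=1.500: state=(1.024, -0.556)
t=1.750: state=(0.852, -0.828)
t=2.000: state=(0.600, -1.224)
t=2.250: state=(0.218, -1.893)
t=2.500: state=(-0.379, -2.910)
t=2.750: state=(-1.183, -3.202)
t=3.000: state=(-1.789, -1.472)
t=3.250: state=(-1.969, -0.175)
t=3.500: state=(-1.952, 0.229)
t=3.750: state=(-1.877, 0.350)
t=4.000: state=(-1.782, 0.407)
t=4.250: state=(-1.675, 0.455)
t=4.500: state=(-1.554, 0.511)
t=4.750: state=(-1.418, 0.586)
t=5.000: state=(-1.259, 0.694)
t=5.250: state=(-1.066, 0.863)
t=5.500: state=(-0.818, 1.148)
t=5.750: state=(-0.472, 1.668)
t=6.000: state=(0.052, 2.604)
t=6.250: state=(0.840, 3.558)
t=6.500: state=(1.640, 2.394)
t=6.750: state=(1.981, 0.530)
t=7.000: state=(2.012, -0.138)
t=7.250: state=(1.951, -0.314)
t=7.270: state=(1.945, -0.321)
largest grid value and its neighbours: y(6.260)=3.56658, y(6.270)=3.57060, y(6.280)=3.57010
parabola through these three points peaks at t≈6.274 with y≈3.57094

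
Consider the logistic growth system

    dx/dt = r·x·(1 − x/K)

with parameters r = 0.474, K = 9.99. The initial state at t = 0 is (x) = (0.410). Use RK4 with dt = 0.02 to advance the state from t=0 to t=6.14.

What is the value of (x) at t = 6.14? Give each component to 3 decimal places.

t=0.000: state=(0.410)
step 1 (dt=0.02): k1=(0.186), k2=(0.187), k3=(0.187), k4=(0.188); state += dt/6·(k1+2k2+2k3+k4)
t=0.020: state=(0.414)
t=0.040: state=(0.418)
t=0.060: state=(0.421)
continuing one RK4 step at a time; state shown every 10 steps (Δt=0.2):
t=0.200: state=(0.449)
t=0.400: state=(0.491)
t=0.600: state=(0.538)
t=0.800: state=(0.588)
t=1.000: state=(0.643)
t=1.200: state=(0.702)
t=1.400: state=(0.766)
t=1.600: state=(0.836)
t=1.800: state=(0.912)
t=2.000: state=(0.994)
t=2.200: state=(1.082)
t=2.400: state=(1.177)
t=2.600: state=(1.279)
t=2.800: state=(1.388)
t=3.000: state=(1.505)
t=3.200: state=(1.631)
t=3.400: state=(1.764)
t=3.600: state=(1.906)
t=3.800: state=(2.057)
t=4.000: state=(2.216)
t=4.200: state=(2.383)
t=4.400: state=(2.560)
t=4.600: state=(2.744)
t=4.800: state=(2.937)
t=5.000: state=(3.137)
t=5.200: state=(3.345)
t=5.400: state=(3.559)
t=5.600: state=(3.779)
t=5.800: state=(4.004)
t=6.000: state=(4.234)
t=6.140: state=(4.396)

(x) = (4.396)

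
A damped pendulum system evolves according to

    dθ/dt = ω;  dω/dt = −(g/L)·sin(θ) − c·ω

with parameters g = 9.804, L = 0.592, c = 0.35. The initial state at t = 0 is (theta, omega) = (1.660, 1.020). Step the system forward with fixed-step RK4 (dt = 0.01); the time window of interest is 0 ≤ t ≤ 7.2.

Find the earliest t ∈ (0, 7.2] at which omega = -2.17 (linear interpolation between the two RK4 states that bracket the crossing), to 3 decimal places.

t = 0.196

t=0.000: state=(1.660, 1.020)
step 1 (dt=0.01): k1=(1.020, -16.852), k2=(0.936, -16.815), k3=(0.936, -16.815), k4=(0.852, -16.779); state += dt/6·(k1+2k2+2k3+k4)
t=0.010: state=(1.669, 0.852)
t=0.020: state=(1.677, 0.684)
t=0.030: state=(1.683, 0.518)
t=0.190: state=(1.557, -2.076)
next step: t=0.200: state=(1.535, -2.234) — omega has crossed -2.17
linear interpolation between t=0.190 (-2.07646) and t=0.200 (-2.23447) → t≈0.196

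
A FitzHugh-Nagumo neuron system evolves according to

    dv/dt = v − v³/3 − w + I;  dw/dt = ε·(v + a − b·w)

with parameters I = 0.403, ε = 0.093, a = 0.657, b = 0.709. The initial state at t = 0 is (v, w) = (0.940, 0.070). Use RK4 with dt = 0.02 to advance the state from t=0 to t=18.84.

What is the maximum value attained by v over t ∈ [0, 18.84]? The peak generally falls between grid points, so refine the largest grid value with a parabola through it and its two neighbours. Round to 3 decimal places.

t=0.000: state=(0.940, 0.070)
step 1 (dt=0.02): k1=(0.996, 0.144), k2=(0.996, 0.145), k3=(0.996, 0.145), k4=(0.995, 0.146); state += dt/6·(k1+2k2+2k3+k4)
t=0.020: state=(0.960, 0.073)
t=0.040: state=(0.980, 0.076)
t=0.060: state=(1.000, 0.079)
continuing one RK4 step at a time; state shown every 50 steps (Δt=1):
t=1.000: state=(1.652, 0.247)
t=2.000: state=(1.732, 0.445)
t=3.000: state=(1.659, 0.629)
t=4.000: state=(1.564, 0.793)
t=5.000: state=(1.458, 0.938)
t=6.000: state=(1.342, 1.063)
t=7.000: state=(1.208, 1.169)
t=8.000: state=(1.044, 1.255)
t=9.000: state=(0.817, 1.319)
t=10.000: state=(0.429, 1.351)
t=11.000: state=(-0.465, 1.328)
t=12.000: state=(-1.780, 1.196)
t=13.000: state=(-1.984, 1.004)
t=14.000: state=(-1.935, 0.822)
t=15.000: state=(-1.873, 0.658)
t=16.000: state=(-1.811, 0.509)
t=17.000: state=(-1.749, 0.376)
t=18.000: state=(-1.688, 0.256)
t=18.840: state=(-1.636, 0.166)
largest grid value and its neighbours: v(1.700)=1.73822, v(1.720)=1.73825, v(1.740)=1.73820
parabola through these three points peaks at t≈1.718 with v≈1.73825

max v = 1.738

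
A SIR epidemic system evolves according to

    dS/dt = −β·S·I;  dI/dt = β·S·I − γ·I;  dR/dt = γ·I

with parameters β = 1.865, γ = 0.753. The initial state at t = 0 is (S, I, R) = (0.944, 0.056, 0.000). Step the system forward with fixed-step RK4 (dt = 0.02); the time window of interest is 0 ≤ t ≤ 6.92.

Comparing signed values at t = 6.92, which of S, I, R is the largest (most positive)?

t=0.000: state=(0.944, 0.056, 0.000)
step 1 (dt=0.02): k1=(-0.099, 0.056, 0.042), k2=(-0.099, 0.057, 0.043), k3=(-0.099, 0.057, 0.043), k4=(-0.100, 0.057, 0.043); state += dt/6·(k1+2k2+2k3+k4)
t=0.020: state=(0.942, 0.057, 0.001)
t=0.040: state=(0.940, 0.058, 0.002)
t=0.060: state=(0.938, 0.059, 0.003)
continuing one RK4 step at a time; state shown every 25 steps (Δt=0.5):
t=0.500: state=(0.883, 0.090, 0.027)
t=1.000: state=(0.795, 0.136, 0.069)
t=1.500: state=(0.684, 0.186, 0.130)
t=2.000: state=(0.563, 0.228, 0.208)
t=2.500: state=(0.450, 0.251, 0.299)
t=3.000: state=(0.356, 0.250, 0.394)
t=3.500: state=(0.284, 0.231, 0.485)
t=4.000: state=(0.232, 0.201, 0.567)
t=4.500: state=(0.195, 0.168, 0.636)
t=5.000: state=(0.169, 0.137, 0.694)
t=5.500: state=(0.151, 0.109, 0.740)
t=6.000: state=(0.138, 0.086, 0.776)
t=6.500: state=(0.129, 0.066, 0.805)
t=6.920: state=(0.123, 0.053, 0.824)
compare at T: S=0.123, I=0.053, R=0.824

largest component: R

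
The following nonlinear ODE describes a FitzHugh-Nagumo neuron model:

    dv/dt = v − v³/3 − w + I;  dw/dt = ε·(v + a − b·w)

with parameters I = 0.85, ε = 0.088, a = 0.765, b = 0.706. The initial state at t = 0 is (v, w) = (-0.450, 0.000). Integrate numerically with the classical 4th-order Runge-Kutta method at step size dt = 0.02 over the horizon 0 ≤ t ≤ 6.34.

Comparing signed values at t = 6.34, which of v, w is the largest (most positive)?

t=0.000: state=(-0.450, 0.000)
step 1 (dt=0.02): k1=(0.430, 0.028), k2=(0.434, 0.028), k3=(0.434, 0.028), k4=(0.437, 0.028); state += dt/6·(k1+2k2+2k3+k4)
t=0.020: state=(-0.441, 0.001)
t=0.040: state=(-0.433, 0.001)
t=0.060: state=(-0.424, 0.002)
continuing one RK4 step at a time; state shown every 25 steps (Δt=0.5):
t=0.500: state=(-0.186, 0.019)
t=1.000: state=(0.224, 0.052)
t=1.500: state=(0.836, 0.106)
t=2.000: state=(1.486, 0.187)
t=2.500: state=(1.828, 0.287)
t=3.000: state=(1.912, 0.393)
t=3.500: state=(1.905, 0.497)
t=4.000: state=(1.875, 0.597)
t=4.500: state=(1.839, 0.692)
t=5.000: state=(1.800, 0.783)
t=5.500: state=(1.761, 0.869)
t=6.000: state=(1.721, 0.951)
t=6.340: state=(1.694, 1.005)
compare at T: v=1.694, w=1.005

largest component: v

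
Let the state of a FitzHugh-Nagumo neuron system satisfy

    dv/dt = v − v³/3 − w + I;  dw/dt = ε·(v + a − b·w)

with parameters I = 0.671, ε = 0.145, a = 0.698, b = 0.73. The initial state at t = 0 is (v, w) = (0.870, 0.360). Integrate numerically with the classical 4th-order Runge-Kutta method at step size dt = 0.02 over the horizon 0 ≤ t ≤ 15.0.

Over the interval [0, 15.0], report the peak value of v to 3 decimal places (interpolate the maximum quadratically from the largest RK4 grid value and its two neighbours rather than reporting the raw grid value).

t=0.000: state=(0.870, 0.360)
step 1 (dt=0.02): k1=(0.961, 0.189), k2=(0.962, 0.190), k3=(0.962, 0.190), k4=(0.962, 0.192); state += dt/6·(k1+2k2+2k3+k4)
t=0.020: state=(0.889, 0.364)
t=0.040: state=(0.908, 0.368)
t=0.060: state=(0.928, 0.372)
continuing one RK4 step at a time; state shown every 25 steps (Δt=0.5):
t=0.500: state=(1.318, 0.469)
t=1.000: state=(1.588, 0.598)
t=1.500: state=(1.673, 0.732)
t=2.000: state=(1.665, 0.862)
t=2.500: state=(1.620, 0.983)
t=3.000: state=(1.560, 1.094)
t=3.500: state=(1.493, 1.195)
t=4.000: state=(1.421, 1.285)
t=4.500: state=(1.343, 1.366)
t=5.000: state=(1.261, 1.437)
t=5.500: state=(1.170, 1.498)
t=6.000: state=(1.069, 1.549)
t=6.500: state=(0.952, 1.590)
t=7.000: state=(0.811, 1.619)
t=7.500: state=(0.629, 1.636)
t=8.000: state=(0.378, 1.637)
t=8.500: state=(-0.003, 1.616)
t=9.000: state=(-0.596, 1.562)
t=9.500: state=(-1.329, 1.463)
t=10.000: state=(-1.796, 1.324)
t=10.500: state=(-1.920, 1.172)
t=11.000: state=(-1.912, 1.025)
t=11.500: state=(-1.871, 0.888)
t=12.000: state=(-1.821, 0.761)
t=12.500: state=(-1.770, 0.645)
t=13.000: state=(-1.717, 0.538)
t=13.500: state=(-1.665, 0.440)
t=14.000: state=(-1.612, 0.351)
t=14.500: state=(-1.560, 0.270)
t=15.000: state=(-1.506, 0.197)
largest grid value and its neighbours: v(1.640)=1.67716, v(1.660)=1.67723, v(1.680)=1.67719
parabola through these three points peaks at t≈1.664 with v≈1.67723

max v = 1.677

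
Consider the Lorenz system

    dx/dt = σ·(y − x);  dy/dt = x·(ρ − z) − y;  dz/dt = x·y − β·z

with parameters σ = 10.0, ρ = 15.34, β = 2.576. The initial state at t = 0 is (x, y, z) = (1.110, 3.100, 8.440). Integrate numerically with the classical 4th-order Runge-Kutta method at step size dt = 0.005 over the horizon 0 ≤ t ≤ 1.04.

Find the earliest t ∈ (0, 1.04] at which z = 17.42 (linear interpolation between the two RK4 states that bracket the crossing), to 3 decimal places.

t=0.000: state=(1.110, 3.100, 8.440)
step 1 (dt=0.005): k1=(19.900, 4.559, -18.300), k2=(19.516, 4.944, -18.015), k3=(19.536, 4.935, -18.019), k4=(19.170, 5.317, -17.736); state += dt/6·(k1+2k2+2k3+k4)
t=0.005: state=(1.208, 3.125, 8.350)
t=0.010: state=(1.302, 3.153, 8.263)
t=0.015: state=(1.393, 3.185, 8.178)
continuing one RK4 step at a time; state shown every 10 steps (Δt=0.05):
t=0.050: state=(1.969, 3.509, 7.662)
t=0.100: state=(2.722, 4.250, 7.165)
t=0.150: state=(3.538, 5.306, 7.002)
t=0.200: state=(4.513, 6.659, 7.287)
t=0.250: state=(5.687, 8.229, 8.195)
t=0.300: state=(7.026, 9.787, 9.911)
t=0.350: state=(8.369, 10.874, 12.489)
t=0.400: state=(9.403, 10.897, 15.592)
t=0.430: state=(9.712, 10.245, 17.367)
next step: t=0.435: state=(9.734, 10.089, 17.636) — z has crossed 17.42
linear interpolation between t=0.430 (17.36679) and t=0.435 (17.63572) → t≈0.431

t = 0.431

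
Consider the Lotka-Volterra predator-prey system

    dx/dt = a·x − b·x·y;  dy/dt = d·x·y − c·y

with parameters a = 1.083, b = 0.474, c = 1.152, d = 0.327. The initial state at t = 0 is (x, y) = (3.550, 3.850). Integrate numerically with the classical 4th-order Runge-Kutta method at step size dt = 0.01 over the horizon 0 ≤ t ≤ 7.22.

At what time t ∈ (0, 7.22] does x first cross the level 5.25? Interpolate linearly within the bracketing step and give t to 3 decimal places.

t=0.000: state=(3.550, 3.850)
step 1 (dt=0.01): k1=(-2.634, 0.034), k2=(-2.624, 0.017), k3=(-2.624, 0.018), k4=(-2.615, 0.001); state += dt/6·(k1+2k2+2k3+k4)
t=0.010: state=(3.524, 3.850)
t=0.020: state=(3.498, 3.850)
t=0.030: state=(3.472, 3.850)
continuing one RK4 step at a time; state shown every 25 steps (Δt=0.25):
t=0.250: state=(2.959, 3.763)
t=0.500: state=(2.516, 3.525)
t=0.750: state=(2.213, 3.204)
t=1.000: state=(2.026, 2.854)
t=1.250: state=(1.932, 2.515)
t=1.500: state=(1.916, 2.205)
t=1.750: state=(1.966, 1.937)
t=2.000: state=(2.077, 1.713)
t=2.250: state=(2.248, 1.532)
t=2.500: state=(2.479, 1.393)
t=2.750: state=(2.773, 1.293)
t=3.000: state=(3.130, 1.234)
t=3.250: state=(3.551, 1.215)
t=3.500: state=(4.026, 1.241)
t=3.750: state=(4.538, 1.321)
t=4.000: state=(5.047, 1.465)
t=4.100: state=(5.237, 1.545)
next step: t=4.110: state=(5.256, 1.554) — x has crossed 5.25
linear interpolation between t=4.100 (5.23726) and t=4.110 (5.25554) → t≈4.107

t = 4.107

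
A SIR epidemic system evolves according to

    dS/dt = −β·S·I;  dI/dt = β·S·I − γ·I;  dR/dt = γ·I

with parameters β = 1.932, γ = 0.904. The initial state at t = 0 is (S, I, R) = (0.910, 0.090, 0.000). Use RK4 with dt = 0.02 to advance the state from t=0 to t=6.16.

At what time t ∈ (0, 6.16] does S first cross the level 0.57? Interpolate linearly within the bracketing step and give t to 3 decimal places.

t=0.000: state=(0.910, 0.090, 0.000)
step 1 (dt=0.02): k1=(-0.158, 0.077, 0.081), k2=(-0.159, 0.077, 0.082), k3=(-0.159, 0.077, 0.082), k4=(-0.160, 0.078, 0.083); state += dt/6·(k1+2k2+2k3+k4)
t=0.020: state=(0.907, 0.092, 0.002)
t=0.040: state=(0.904, 0.093, 0.003)
t=0.060: state=(0.900, 0.095, 0.005)
continuing one RK4 step at a time; state shown every 10 steps (Δt=0.2):
t=0.200: state=(0.876, 0.106, 0.018)
t=0.400: state=(0.838, 0.123, 0.038)
t=0.600: state=(0.796, 0.141, 0.062)
t=0.800: state=(0.752, 0.159, 0.089)
t=1.000: state=(0.705, 0.176, 0.120)
t=1.200: state=(0.656, 0.191, 0.153)
t=1.400: state=(0.608, 0.203, 0.189)
t=1.560: state=(0.570, 0.211, 0.219)
next step: t=1.580: state=(0.566, 0.212, 0.222) — S has crossed 0.57
linear interpolation between t=1.560 (0.57041) and t=1.580 (0.56577) → t≈1.562

t = 1.562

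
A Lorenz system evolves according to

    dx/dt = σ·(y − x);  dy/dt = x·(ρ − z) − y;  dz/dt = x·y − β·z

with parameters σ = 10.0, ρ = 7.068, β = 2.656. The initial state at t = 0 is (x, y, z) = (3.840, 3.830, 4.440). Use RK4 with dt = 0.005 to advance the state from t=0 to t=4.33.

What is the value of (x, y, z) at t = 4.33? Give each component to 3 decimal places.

t=0.000: state=(3.840, 3.830, 4.440)
step 1 (dt=0.005): k1=(-0.100, 6.262, 2.915), k2=(0.059, 6.217, 2.954), k3=(0.054, 6.218, 2.955), k4=(0.208, 6.174, 2.996); state += dt/6·(k1+2k2+2k3+k4)
t=0.005: state=(3.840, 3.861, 4.455)
t=0.010: state=(3.842, 3.892, 4.470)
t=0.015: state=(3.845, 3.922, 4.486)
continuing one RK4 step at a time; state shown every 40 steps (Δt=0.2):
t=0.200: state=(4.401, 4.748, 5.405)
t=0.400: state=(4.752, 4.708, 6.661)
t=0.600: state=(4.304, 3.973, 6.974)
t=0.800: state=(3.720, 3.513, 6.365)
t=1.000: state=(3.546, 3.573, 5.695)
t=1.200: state=(3.766, 3.937, 5.473)
t=1.400: state=(4.124, 4.281, 5.766)
t=1.600: state=(4.302, 4.311, 6.242)
t=1.800: state=(4.178, 4.064, 6.434)
t=2.000: state=(3.943, 3.845, 6.252)
t=2.200: state=(3.834, 3.827, 5.967)
t=2.400: state=(3.899, 3.962, 5.839)
t=2.600: state=(4.040, 4.106, 5.929)
t=2.800: state=(4.124, 4.136, 6.112)
t=3.000: state=(4.092, 4.053, 6.209)
t=3.200: state=(4.002, 3.960, 6.159)
t=3.400: state=(3.947, 3.938, 6.046)
t=3.600: state=(3.963, 3.985, 5.981)
t=3.800: state=(4.017, 4.044, 6.005)
t=4.000: state=(4.055, 4.063, 6.075)
t=4.200: state=(4.049, 4.036, 6.121)
t=4.330: state=(4.028, 4.010, 6.119)

(x, y, z) = (4.028, 4.010, 6.119)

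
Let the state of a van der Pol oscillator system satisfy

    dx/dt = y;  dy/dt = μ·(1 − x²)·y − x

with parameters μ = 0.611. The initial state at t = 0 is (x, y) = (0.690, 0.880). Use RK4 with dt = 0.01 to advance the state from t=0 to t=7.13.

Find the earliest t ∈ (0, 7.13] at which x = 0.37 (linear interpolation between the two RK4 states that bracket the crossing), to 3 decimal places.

t = 2.145

t=0.000: state=(0.690, 0.880)
step 1 (dt=0.01): k1=(0.880, -0.408), k2=(0.878, -0.417), k3=(0.878, -0.417), k4=(0.876, -0.425); state += dt/6·(k1+2k2+2k3+k4)
t=0.010: state=(0.699, 0.876)
t=0.020: state=(0.708, 0.872)
t=0.030: state=(0.716, 0.867)
continuing one RK4 step at a time; state shown every 25 steps (Δt=0.25):
t=0.250: state=(0.893, 0.727)
t=0.500: state=(1.046, 0.489)
t=0.750: state=(1.134, 0.205)
t=1.000: state=(1.148, -0.085)
t=1.250: state=(1.093, -0.357)
t=1.500: state=(0.971, -0.612)
t=1.750: state=(0.788, -0.858)
t=2.000: state=(0.542, -1.109)
t=2.140: state=(0.377, -1.253)
next step: t=2.150: state=(0.364, -1.263) — x has crossed 0.37
linear interpolation between t=2.140 (0.37661) and t=2.150 (0.36403) → t≈2.145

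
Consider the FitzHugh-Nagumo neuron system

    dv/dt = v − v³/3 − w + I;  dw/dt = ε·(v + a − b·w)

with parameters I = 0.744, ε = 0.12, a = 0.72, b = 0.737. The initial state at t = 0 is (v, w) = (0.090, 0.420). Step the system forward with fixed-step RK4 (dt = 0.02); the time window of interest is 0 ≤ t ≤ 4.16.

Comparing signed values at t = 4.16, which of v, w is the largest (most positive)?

largest component: v

t=0.000: state=(0.090, 0.420)
step 1 (dt=0.02): k1=(0.414, 0.060), k2=(0.417, 0.060), k3=(0.417, 0.061), k4=(0.421, 0.061); state += dt/6·(k1+2k2+2k3+k4)
t=0.020: state=(0.098, 0.421)
t=0.040: state=(0.107, 0.422)
t=0.060: state=(0.115, 0.424)
continuing one RK4 step at a time; state shown every 10 steps (Δt=0.2):
t=0.200: state=(0.180, 0.433)
t=0.400: state=(0.286, 0.448)
t=0.600: state=(0.410, 0.466)
t=0.800: state=(0.552, 0.486)
t=1.000: state=(0.711, 0.510)
t=1.200: state=(0.880, 0.537)
t=1.400: state=(1.051, 0.567)
t=1.600: state=(1.212, 0.602)
t=1.800: state=(1.352, 0.639)
t=2.000: state=(1.464, 0.678)
t=2.200: state=(1.546, 0.719)
t=2.400: state=(1.601, 0.761)
t=2.600: state=(1.634, 0.804)
t=2.800: state=(1.651, 0.846)
t=3.000: state=(1.655, 0.887)
t=3.200: state=(1.652, 0.928)
t=3.400: state=(1.642, 0.968)
t=3.600: state=(1.629, 1.007)
t=3.800: state=(1.613, 1.045)
t=4.000: state=(1.594, 1.082)
t=4.160: state=(1.579, 1.111)
compare at T: v=1.579, w=1.111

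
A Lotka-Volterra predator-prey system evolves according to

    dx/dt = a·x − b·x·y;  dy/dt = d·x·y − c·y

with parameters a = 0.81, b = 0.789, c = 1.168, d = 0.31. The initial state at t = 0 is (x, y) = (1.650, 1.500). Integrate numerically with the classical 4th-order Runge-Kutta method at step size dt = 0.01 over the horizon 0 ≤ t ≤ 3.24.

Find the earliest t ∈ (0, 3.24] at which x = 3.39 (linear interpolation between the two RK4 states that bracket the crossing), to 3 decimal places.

t = 2.757

t=0.000: state=(1.650, 1.500)
step 1 (dt=0.01): k1=(-0.616, -0.985), k2=(-0.609, -0.983), k3=(-0.609, -0.983), k4=(-0.601, -0.981); state += dt/6·(k1+2k2+2k3+k4)
t=0.010: state=(1.644, 1.490)
t=0.020: state=(1.638, 1.480)
t=0.030: state=(1.632, 1.471)
continuing one RK4 step at a time; state shown every 20 steps (Δt=0.2):
t=0.200: state=(1.555, 1.311)
t=0.400: state=(1.507, 1.141)
t=0.600: state=(1.498, 0.991)
t=0.800: state=(1.522, 0.862)
t=1.000: state=(1.576, 0.751)
t=1.200: state=(1.659, 0.657)
t=1.400: state=(1.770, 0.578)
t=1.600: state=(1.910, 0.513)
t=1.800: state=(2.080, 0.460)
t=2.000: state=(2.282, 0.417)
t=2.200: state=(2.520, 0.383)
t=2.400: state=(2.796, 0.357)
t=2.600: state=(3.112, 0.339)
t=2.750: state=(3.377, 0.331)
next step: t=2.760: state=(3.396, 0.331) — x has crossed 3.39
linear interpolation between t=2.750 (3.37718) and t=2.760 (3.39576) → t≈2.757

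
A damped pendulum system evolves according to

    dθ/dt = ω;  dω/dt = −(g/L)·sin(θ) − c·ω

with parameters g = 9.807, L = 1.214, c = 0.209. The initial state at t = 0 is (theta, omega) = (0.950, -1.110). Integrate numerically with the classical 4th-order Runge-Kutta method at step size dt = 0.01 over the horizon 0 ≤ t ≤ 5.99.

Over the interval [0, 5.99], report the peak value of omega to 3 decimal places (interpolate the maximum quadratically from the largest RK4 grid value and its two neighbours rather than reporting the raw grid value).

t=0.000: state=(0.950, -1.110)
step 1 (dt=0.01): k1=(-1.110, -6.339), k2=(-1.142, -6.306), k3=(-1.142, -6.305), k4=(-1.173, -6.272); state += dt/6·(k1+2k2+2k3+k4)
t=0.010: state=(0.939, -1.173)
t=0.020: state=(0.927, -1.235)
t=0.030: state=(0.914, -1.297)
continuing one RK4 step at a time; state shown every 20 steps (Δt=0.2):
t=0.200: state=(0.613, -2.192)
t=0.400: state=(0.114, -2.668)
t=0.600: state=(-0.399, -2.325)
t=0.800: state=(-0.773, -1.336)
t=1.000: state=(-0.916, -0.078)
t=1.200: state=(-0.806, 1.145)
t=1.400: state=(-0.478, 2.060)
t=1.600: state=(-0.023, 2.370)
t=1.800: state=(0.420, 1.950)
t=2.000: state=(0.721, 0.996)
t=2.200: state=(0.805, -0.161)
t=2.400: state=(0.662, -1.233)
t=2.600: state=(0.336, -1.952)
t=2.800: state=(-0.078, -2.074)
t=3.000: state=(-0.451, -1.563)
t=3.200: state=(-0.675, -0.634)
t=3.400: state=(-0.697, 0.416)
t=3.600: state=(-0.519, 1.320)
t=3.800: state=(-0.196, 1.827)
t=4.000: state=(0.174, 1.766)
t=4.200: state=(0.475, 1.175)
t=4.400: state=(0.623, 0.281)
t=4.600: state=(0.585, -0.650)
t=4.800: state=(0.378, -1.370)
t=5.000: state=(0.066, -1.666)
t=5.200: state=(-0.254, -1.442)
t=5.400: state=(-0.483, -0.798)
t=5.600: state=(-0.560, 0.043)
t=5.800: state=(-0.469, 0.837)
t=5.990: state=(-0.256, 1.348)
largest grid value and its neighbours: omega(1.570)=2.37036, omega(1.580)=2.37204, omega(1.590)=2.37181
parabola through these three points peaks at t≈1.584 with omega≈2.37218

max omega = 2.372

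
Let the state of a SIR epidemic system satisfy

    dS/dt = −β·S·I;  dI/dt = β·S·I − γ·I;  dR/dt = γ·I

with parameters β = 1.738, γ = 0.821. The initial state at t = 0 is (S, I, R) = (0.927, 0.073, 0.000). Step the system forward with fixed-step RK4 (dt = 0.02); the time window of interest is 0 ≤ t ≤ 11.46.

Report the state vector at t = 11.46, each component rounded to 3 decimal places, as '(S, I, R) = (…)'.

(S, I, R) = (0.157, 0.004, 0.839)

t=0.000: state=(0.927, 0.073, 0.000)
step 1 (dt=0.02): k1=(-0.118, 0.058, 0.060), k2=(-0.118, 0.058, 0.060), k3=(-0.118, 0.058, 0.060), k4=(-0.119, 0.058, 0.061); state += dt/6·(k1+2k2+2k3+k4)
t=0.020: state=(0.925, 0.074, 0.001)
t=0.040: state=(0.922, 0.075, 0.002)
t=0.060: state=(0.920, 0.077, 0.004)
continuing one RK4 step at a time; state shown every 25 steps (Δt=0.5):
t=0.500: state=(0.858, 0.105, 0.036)
t=1.000: state=(0.771, 0.142, 0.087)
t=1.500: state=(0.671, 0.176, 0.153)
t=2.000: state=(0.569, 0.200, 0.230)
t=2.500: state=(0.476, 0.209, 0.315)
t=3.000: state=(0.397, 0.203, 0.400)
t=3.500: state=(0.336, 0.185, 0.480)
t=4.000: state=(0.289, 0.160, 0.551)
t=4.500: state=(0.254, 0.135, 0.611)
t=5.000: state=(0.229, 0.110, 0.661)
t=5.500: state=(0.210, 0.088, 0.702)
t=6.000: state=(0.196, 0.070, 0.734)
t=6.500: state=(0.186, 0.055, 0.760)
t=7.000: state=(0.178, 0.042, 0.780)
t=7.500: state=(0.172, 0.033, 0.795)
t=8.000: state=(0.168, 0.025, 0.807)
t=8.500: state=(0.165, 0.019, 0.816)
t=9.000: state=(0.162, 0.015, 0.823)
t=9.500: state=(0.161, 0.011, 0.828)
t=10.000: state=(0.159, 0.009, 0.832)
t=10.500: state=(0.158, 0.007, 0.835)
t=11.000: state=(0.157, 0.005, 0.838)
t=11.460: state=(0.157, 0.004, 0.839)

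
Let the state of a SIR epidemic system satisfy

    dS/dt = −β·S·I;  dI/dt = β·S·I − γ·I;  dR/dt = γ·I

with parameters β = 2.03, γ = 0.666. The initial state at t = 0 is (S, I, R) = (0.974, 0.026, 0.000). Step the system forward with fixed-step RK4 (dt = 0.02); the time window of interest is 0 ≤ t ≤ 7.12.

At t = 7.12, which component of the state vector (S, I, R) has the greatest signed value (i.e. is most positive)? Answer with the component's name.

t=0.000: state=(0.974, 0.026, 0.000)
step 1 (dt=0.02): k1=(-0.051, 0.034, 0.017), k2=(-0.052, 0.035, 0.018), k3=(-0.052, 0.035, 0.018), k4=(-0.053, 0.035, 0.018); state += dt/6·(k1+2k2+2k3+k4)
t=0.020: state=(0.973, 0.027, 0.000)
t=0.040: state=(0.972, 0.027, 0.001)
t=0.060: state=(0.971, 0.028, 0.001)
continuing one RK4 step at a time; state shown every 25 steps (Δt=0.5):
t=0.500: state=(0.939, 0.049, 0.012)
t=1.000: state=(0.876, 0.089, 0.035)
t=1.500: state=(0.778, 0.148, 0.074)
t=2.000: state=(0.646, 0.219, 0.135)
t=2.500: state=(0.500, 0.281, 0.219)
t=3.000: state=(0.369, 0.313, 0.319)
t=3.500: state=(0.268, 0.309, 0.423)
t=4.000: state=(0.199, 0.280, 0.521)
t=4.500: state=(0.153, 0.239, 0.608)
t=5.000: state=(0.122, 0.197, 0.681)
t=5.500: state=(0.102, 0.158, 0.740)
t=6.000: state=(0.089, 0.125, 0.787)
t=6.500: state=(0.079, 0.097, 0.823)
t=7.000: state=(0.073, 0.075, 0.852)
t=7.120: state=(0.071, 0.071, 0.858)
compare at T: S=0.071, I=0.071, R=0.858

largest component: R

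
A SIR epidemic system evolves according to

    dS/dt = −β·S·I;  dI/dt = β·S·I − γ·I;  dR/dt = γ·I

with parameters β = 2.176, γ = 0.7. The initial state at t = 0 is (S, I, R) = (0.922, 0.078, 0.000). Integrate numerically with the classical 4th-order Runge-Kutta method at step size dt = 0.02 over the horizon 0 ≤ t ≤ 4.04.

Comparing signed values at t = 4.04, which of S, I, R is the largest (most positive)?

t=0.000: state=(0.922, 0.078, 0.000)
step 1 (dt=0.02): k1=(-0.156, 0.102, 0.055), k2=(-0.158, 0.103, 0.055), k3=(-0.158, 0.103, 0.055), k4=(-0.160, 0.104, 0.056); state += dt/6·(k1+2k2+2k3+k4)
t=0.020: state=(0.919, 0.080, 0.001)
t=0.040: state=(0.916, 0.082, 0.002)
t=0.060: state=(0.912, 0.084, 0.003)
continuing one RK4 step at a time; state shown every 10 steps (Δt=0.2):
t=0.200: state=(0.887, 0.101, 0.012)
t=0.400: state=(0.844, 0.127, 0.028)
t=0.600: state=(0.793, 0.158, 0.048)
t=0.800: state=(0.735, 0.192, 0.073)
t=1.000: state=(0.671, 0.227, 0.102)
t=1.200: state=(0.604, 0.260, 0.136)
t=1.400: state=(0.536, 0.290, 0.175)
t=1.600: state=(0.470, 0.313, 0.217)
t=1.800: state=(0.408, 0.330, 0.262)
t=2.000: state=(0.353, 0.338, 0.309)
t=2.200: state=(0.304, 0.339, 0.356)
t=2.400: state=(0.263, 0.333, 0.404)
t=2.600: state=(0.228, 0.322, 0.450)
t=2.800: state=(0.199, 0.308, 0.494)
t=3.000: state=(0.174, 0.290, 0.536)
t=3.200: state=(0.154, 0.271, 0.575)
t=3.400: state=(0.138, 0.251, 0.611)
t=3.600: state=(0.124, 0.231, 0.645)
t=3.800: state=(0.113, 0.211, 0.676)
t=4.000: state=(0.103, 0.192, 0.704)
t=4.040: state=(0.102, 0.189, 0.710)
compare at T: S=0.102, I=0.189, R=0.710

largest component: R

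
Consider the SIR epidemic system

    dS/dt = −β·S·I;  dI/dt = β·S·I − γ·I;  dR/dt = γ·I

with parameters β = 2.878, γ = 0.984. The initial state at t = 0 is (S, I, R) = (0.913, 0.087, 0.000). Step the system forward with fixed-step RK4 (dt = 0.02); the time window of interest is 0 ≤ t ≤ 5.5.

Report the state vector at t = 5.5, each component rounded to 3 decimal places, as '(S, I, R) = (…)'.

(S, I, R) = (0.064, 0.026, 0.910)

t=0.000: state=(0.913, 0.087, 0.000)
step 1 (dt=0.02): k1=(-0.229, 0.143, 0.086), k2=(-0.232, 0.145, 0.087), k3=(-0.232, 0.145, 0.087), k4=(-0.235, 0.147, 0.088); state += dt/6·(k1+2k2+2k3+k4)
t=0.020: state=(0.908, 0.090, 0.002)
t=0.040: state=(0.904, 0.093, 0.004)
t=0.060: state=(0.899, 0.096, 0.005)
continuing one RK4 step at a time; state shown every 10 steps (Δt=0.2):
t=0.200: state=(0.861, 0.119, 0.020)
t=0.400: state=(0.795, 0.158, 0.047)
t=0.600: state=(0.717, 0.200, 0.082)
t=0.800: state=(0.631, 0.243, 0.126)
t=1.000: state=(0.543, 0.279, 0.178)
t=1.200: state=(0.459, 0.306, 0.235)
t=1.400: state=(0.383, 0.320, 0.297)
t=1.600: state=(0.318, 0.321, 0.360)
t=1.800: state=(0.265, 0.312, 0.423)
t=2.000: state=(0.222, 0.295, 0.483)
t=2.200: state=(0.189, 0.272, 0.539)
t=2.400: state=(0.163, 0.248, 0.590)
t=2.600: state=(0.142, 0.222, 0.636)
t=2.800: state=(0.126, 0.197, 0.677)
t=3.000: state=(0.113, 0.173, 0.714)
t=3.200: state=(0.103, 0.151, 0.745)
t=3.400: state=(0.095, 0.132, 0.773)
t=3.600: state=(0.089, 0.114, 0.797)
t=3.800: state=(0.083, 0.098, 0.818)
t=4.000: state=(0.079, 0.085, 0.836)
t=4.200: state=(0.076, 0.073, 0.852)
t=4.400: state=(0.073, 0.062, 0.865)
t=4.600: state=(0.070, 0.053, 0.876)
t=4.800: state=(0.068, 0.046, 0.886)
t=5.000: state=(0.067, 0.039, 0.894)
t=5.200: state=(0.065, 0.033, 0.901)
t=5.400: state=(0.064, 0.028, 0.907)
t=5.500: state=(0.064, 0.026, 0.910)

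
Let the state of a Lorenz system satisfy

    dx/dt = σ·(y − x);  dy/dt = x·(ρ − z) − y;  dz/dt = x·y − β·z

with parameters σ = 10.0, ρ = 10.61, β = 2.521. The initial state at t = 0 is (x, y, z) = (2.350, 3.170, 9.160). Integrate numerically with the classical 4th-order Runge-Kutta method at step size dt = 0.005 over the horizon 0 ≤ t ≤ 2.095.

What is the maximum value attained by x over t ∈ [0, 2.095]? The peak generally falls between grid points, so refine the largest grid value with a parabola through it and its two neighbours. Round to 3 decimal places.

t=0.000: state=(2.350, 3.170, 9.160)
step 1 (dt=0.005): k1=(8.200, 0.237, -15.643), k2=(8.001, 0.359, -15.478), k3=(8.009, 0.357, -15.480), k4=(7.817, 0.479, -15.317); state += dt/6·(k1+2k2+2k3+k4)
t=0.005: state=(2.390, 3.172, 9.083)
t=0.010: state=(2.428, 3.175, 9.007)
t=0.015: state=(2.465, 3.179, 8.933)
continuing one RK4 step at a time; state shown every 20 steps (Δt=0.1):
t=0.100: state=(2.938, 3.419, 7.894)
t=0.200: state=(3.456, 4.045, 7.188)
t=0.300: state=(4.145, 4.931, 7.099)
t=0.400: state=(4.994, 5.873, 7.721)
t=0.500: state=(5.804, 6.483, 9.000)
t=0.600: state=(6.228, 6.349, 10.474)
t=0.700: state=(6.020, 5.510, 11.389)
t=0.800: state=(5.328, 4.531, 11.360)
t=0.900: state=(4.567, 3.896, 10.643)
t=1.000: state=(4.051, 3.704, 9.692)
t=1.100: state=(3.875, 3.863, 8.840)
t=1.200: state=(4.008, 4.274, 8.277)
t=1.300: state=(4.380, 4.842, 8.122)
t=1.400: state=(4.891, 5.425, 8.427)
t=1.500: state=(5.388, 5.814, 9.129)
t=1.600: state=(5.680, 5.814, 9.972)
t=1.700: state=(5.635, 5.420, 10.582)
t=1.800: state=(5.294, 4.863, 10.709)
t=1.900: state=(4.846, 4.416, 10.387)
t=2.000: state=(4.486, 4.213, 9.834)
t=2.095: state=(4.321, 4.249, 9.301)
largest grid value and its neighbours: x(0.615)=6.23878, x(0.620)=6.23892, x(0.625)=6.23735
parabola through these three points peaks at t≈0.618 with x≈6.23907

max x = 6.239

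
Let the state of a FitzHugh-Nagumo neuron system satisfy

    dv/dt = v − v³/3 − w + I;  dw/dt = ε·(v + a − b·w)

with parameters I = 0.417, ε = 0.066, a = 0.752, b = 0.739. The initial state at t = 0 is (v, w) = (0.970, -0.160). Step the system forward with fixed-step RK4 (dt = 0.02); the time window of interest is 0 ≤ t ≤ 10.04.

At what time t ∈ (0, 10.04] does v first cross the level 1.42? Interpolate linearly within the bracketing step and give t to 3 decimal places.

t=0.000: state=(0.970, -0.160)
step 1 (dt=0.02): k1=(1.243, 0.121), k2=(1.242, 0.122), k3=(1.242, 0.122), k4=(1.241, 0.123); state += dt/6·(k1+2k2+2k3+k4)
t=0.020: state=(0.995, -0.158)
t=0.040: state=(1.020, -0.155)
t=0.060: state=(1.044, -0.153)
t=0.380: state=(1.410, -0.109)
next step: t=0.400: state=(1.430, -0.106) — v has crossed 1.42
linear interpolation between t=0.380 (1.40990) and t=0.400 (1.42970) → t≈0.390

t = 0.390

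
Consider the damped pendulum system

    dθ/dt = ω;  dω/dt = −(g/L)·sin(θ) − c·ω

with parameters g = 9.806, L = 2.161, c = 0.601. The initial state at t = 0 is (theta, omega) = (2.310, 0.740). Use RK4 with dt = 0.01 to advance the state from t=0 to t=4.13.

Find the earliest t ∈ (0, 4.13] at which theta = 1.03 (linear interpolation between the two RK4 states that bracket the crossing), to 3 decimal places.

t = 1.161

t=0.000: state=(2.310, 0.740)
step 1 (dt=0.01): k1=(0.740, -3.798), k2=(0.721, -3.775), k3=(0.721, -3.776), k4=(0.702, -3.753); state += dt/6·(k1+2k2+2k3+k4)
t=0.010: state=(2.317, 0.702)
t=0.020: state=(2.324, 0.665)
t=0.030: state=(2.331, 0.628)
continuing one RK4 step at a time; state shown every 20 steps (Δt=0.2):
t=0.200: state=(2.387, 0.054)
t=0.400: state=(2.337, -0.547)
t=0.600: state=(2.169, -1.143)
t=0.800: state=(1.877, -1.777)
t=1.000: state=(1.457, -2.420)
t=1.160: state=(1.034, -2.850)
next step: t=1.170: state=(1.005, -2.871) — theta has crossed 1.03
linear interpolation between t=1.160 (1.03352) and t=1.170 (1.00491) → t≈1.161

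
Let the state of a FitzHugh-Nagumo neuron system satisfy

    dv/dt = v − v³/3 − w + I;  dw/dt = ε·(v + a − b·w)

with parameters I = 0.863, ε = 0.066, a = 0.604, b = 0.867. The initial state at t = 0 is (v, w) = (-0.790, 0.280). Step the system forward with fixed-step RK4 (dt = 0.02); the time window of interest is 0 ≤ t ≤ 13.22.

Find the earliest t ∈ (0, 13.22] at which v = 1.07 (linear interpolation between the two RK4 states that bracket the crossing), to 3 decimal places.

t=0.000: state=(-0.790, 0.280)
step 1 (dt=0.02): k1=(-0.043, -0.028), k2=(-0.043, -0.028), k3=(-0.043, -0.028), k4=(-0.042, -0.028); state += dt/6·(k1+2k2+2k3+k4)
t=0.020: state=(-0.791, 0.279)
t=0.040: state=(-0.792, 0.279)
t=0.060: state=(-0.793, 0.278)
continuing one RK4 step at a time; state shown every 25 steps (Δt=0.5):
t=0.500: state=(-0.810, 0.266)
t=1.000: state=(-0.825, 0.251)
t=1.500: state=(-0.835, 0.237)
t=2.000: state=(-0.840, 0.223)
t=2.500: state=(-0.837, 0.209)
t=3.000: state=(-0.826, 0.195)
t=3.500: state=(-0.807, 0.183)
t=4.000: state=(-0.778, 0.172)
t=4.500: state=(-0.736, 0.162)
t=5.000: state=(-0.678, 0.154)
t=5.500: state=(-0.598, 0.148)
t=6.000: state=(-0.485, 0.146)
t=6.500: state=(-0.319, 0.148)
t=7.000: state=(-0.061, 0.157)
t=7.500: state=(0.351, 0.177)
t=8.000: state=(0.952, 0.212)
t=8.080: state=(1.057, 0.220)
next step: t=8.100: state=(1.083, 0.222) — v has crossed 1.07
linear interpolation between t=8.080 (1.05690) and t=8.100 (1.08298) → t≈8.090

t = 8.090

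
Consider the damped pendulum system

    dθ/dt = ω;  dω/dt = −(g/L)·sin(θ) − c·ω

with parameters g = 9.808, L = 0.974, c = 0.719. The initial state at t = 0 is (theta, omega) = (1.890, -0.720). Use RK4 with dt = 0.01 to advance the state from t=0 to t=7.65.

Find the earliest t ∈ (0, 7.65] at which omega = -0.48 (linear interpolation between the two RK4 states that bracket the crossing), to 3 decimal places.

t=0.000: state=(1.890, -0.720)
step 1 (dt=0.01): k1=(-0.720, -9.043), k2=(-0.765, -9.022), k3=(-0.765, -9.023), k4=(-0.810, -9.002); state += dt/6·(k1+2k2+2k3+k4)
t=0.010: state=(1.882, -0.810)
t=0.020: state=(1.874, -0.900)
t=0.030: state=(1.864, -0.990)
continuing one RK4 step at a time; state shown every 25 steps (Δt=0.25):
t=0.250: state=(1.437, -2.866)
t=0.500: state=(0.515, -4.254)
t=0.750: state=(-0.503, -3.497)
t=1.000: state=(-1.103, -1.200)
t=1.070: state=(-1.163, -0.518)
next step: t=1.080: state=(-1.168, -0.422) — omega has crossed -0.48
linear interpolation between t=1.070 (-0.51783) and t=1.080 (-0.42192) → t≈1.074

t = 1.074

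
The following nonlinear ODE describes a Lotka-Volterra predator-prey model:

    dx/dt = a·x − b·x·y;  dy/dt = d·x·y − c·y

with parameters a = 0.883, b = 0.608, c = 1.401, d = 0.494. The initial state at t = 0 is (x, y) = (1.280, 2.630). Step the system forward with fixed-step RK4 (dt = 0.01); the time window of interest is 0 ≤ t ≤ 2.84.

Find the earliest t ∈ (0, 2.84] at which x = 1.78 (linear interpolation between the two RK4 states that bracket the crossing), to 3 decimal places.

t=0.000: state=(1.280, 2.630)
step 1 (dt=0.01): k1=(-0.917, -2.022), k2=(-0.905, -2.020), k3=(-0.905, -2.020), k4=(-0.894, -2.018); state += dt/6·(k1+2k2+2k3+k4)
t=0.010: state=(1.271, 2.610)
t=0.020: state=(1.262, 2.590)
t=0.030: state=(1.253, 2.570)
continuing one RK4 step at a time; state shown every 10 steps (Δt=0.1):
t=0.100: state=(1.199, 2.430)
t=0.200: state=(1.136, 2.238)
t=0.300: state=(1.089, 2.055)
t=0.400: state=(1.056, 1.884)
t=0.500: state=(1.033, 1.724)
t=0.600: state=(1.021, 1.577)
t=0.700: state=(1.018, 1.441)
t=0.800: state=(1.022, 1.318)
t=0.900: state=(1.034, 1.205)
t=1.000: state=(1.053, 1.103)
t=1.100: state=(1.079, 1.010)
t=1.200: state=(1.111, 0.927)
t=1.300: state=(1.150, 0.852)
t=1.400: state=(1.195, 0.785)
t=1.500: state=(1.247, 0.725)
t=1.600: state=(1.306, 0.671)
t=1.700: state=(1.371, 0.623)
t=1.800: state=(1.444, 0.581)
t=1.900: state=(1.524, 0.543)
t=2.000: state=(1.613, 0.510)
t=2.100: state=(1.709, 0.481)
t=2.160: state=(1.771, 0.466)
next step: t=2.170: state=(1.782, 0.464) — x has crossed 1.78
linear interpolation between t=2.160 (1.77130) and t=2.170 (1.78197) → t≈2.168

t = 2.168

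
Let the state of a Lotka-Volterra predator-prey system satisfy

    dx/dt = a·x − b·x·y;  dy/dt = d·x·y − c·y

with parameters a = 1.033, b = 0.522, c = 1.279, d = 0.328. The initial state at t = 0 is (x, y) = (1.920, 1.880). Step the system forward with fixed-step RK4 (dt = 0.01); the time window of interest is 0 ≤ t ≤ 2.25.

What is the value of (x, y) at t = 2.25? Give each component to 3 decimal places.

(x, y) = (5.114, 0.976)

t=0.000: state=(1.920, 1.880)
step 1 (dt=0.01): k1=(0.099, -1.221), k2=(0.105, -1.216), k3=(0.105, -1.216), k4=(0.111, -1.212); state += dt/6·(k1+2k2+2k3+k4)
t=0.010: state=(1.921, 1.868)
t=0.020: state=(1.922, 1.856)
t=0.030: state=(1.924, 1.844)
continuing one RK4 step at a time; state shown every 10 steps (Δt=0.1):
t=0.100: state=(1.936, 1.762)
t=0.200: state=(1.964, 1.653)
t=0.300: state=(2.003, 1.552)
t=0.400: state=(2.053, 1.460)
t=0.500: state=(2.114, 1.375)
t=0.600: state=(2.186, 1.299)
t=0.700: state=(2.269, 1.229)
t=0.800: state=(2.364, 1.167)
t=0.900: state=(2.470, 1.112)
t=1.000: state=(2.587, 1.063)
t=1.100: state=(2.717, 1.020)
t=1.200: state=(2.860, 0.984)
t=1.300: state=(3.015, 0.953)
t=1.400: state=(3.182, 0.928)
t=1.500: state=(3.364, 0.909)
t=1.600: state=(3.558, 0.896)
t=1.700: state=(3.766, 0.889)
t=1.800: state=(3.986, 0.889)
t=1.900: state=(4.219, 0.895)
t=2.000: state=(4.464, 0.908)
t=2.100: state=(4.718, 0.928)
t=2.200: state=(4.980, 0.958)
t=2.250: state=(5.114, 0.976)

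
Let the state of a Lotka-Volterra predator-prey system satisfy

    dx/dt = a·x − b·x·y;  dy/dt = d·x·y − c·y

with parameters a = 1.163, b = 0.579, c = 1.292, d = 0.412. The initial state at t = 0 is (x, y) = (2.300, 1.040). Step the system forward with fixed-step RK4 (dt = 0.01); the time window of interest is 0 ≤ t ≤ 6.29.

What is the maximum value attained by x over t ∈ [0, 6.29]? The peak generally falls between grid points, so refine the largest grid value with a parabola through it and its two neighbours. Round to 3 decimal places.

max x = 5.571

t=0.000: state=(2.300, 1.040)
step 1 (dt=0.01): k1=(1.290, -0.358), k2=(1.296, -0.355), k3=(1.296, -0.355), k4=(1.302, -0.351); state += dt/6·(k1+2k2+2k3+k4)
t=0.010: state=(2.313, 1.036)
t=0.020: state=(2.326, 1.033)
t=0.030: state=(2.339, 1.030)
continuing one RK4 step at a time; state shown every 25 steps (Δt=0.25):
t=0.250: state=(2.661, 0.971)
t=0.500: state=(3.099, 0.946)
t=0.750: state=(3.611, 0.967)
t=1.000: state=(4.179, 1.045)
t=1.250: state=(4.756, 1.199)
t=1.500: state=(5.257, 1.455)
t=1.750: state=(5.548, 1.842)
t=2.000: state=(5.481, 2.362)
t=2.250: state=(4.993, 2.943)
t=2.500: state=(4.202, 3.426)
t=2.750: state=(3.353, 3.658)
t=3.000: state=(2.643, 3.601)
t=3.250: state=(2.137, 3.329)
t=3.500: state=(1.813, 2.950)
t=3.750: state=(1.629, 2.547)
t=4.000: state=(1.549, 2.170)
t=4.250: state=(1.551, 1.842)
t=4.500: state=(1.622, 1.569)
t=4.750: state=(1.757, 1.351)
t=5.000: state=(1.957, 1.184)
t=5.250: state=(2.226, 1.062)
t=5.500: state=(2.568, 0.984)
t=5.750: state=(2.988, 0.948)
t=6.000: state=(3.484, 0.957)
t=6.250: state=(4.041, 1.020)
t=6.290: state=(4.134, 1.036)
largest grid value and its neighbours: x(1.830)=5.57099, x(1.840)=5.57109, x(1.850)=5.57053
parabola through these three points peaks at t≈1.836 with x≈5.57113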